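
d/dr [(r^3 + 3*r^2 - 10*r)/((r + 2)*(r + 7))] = (r^4 + 18*r^3 + 79*r^2 + 84*r - 140)/(r^4 + 18*r^3 + 109*r^2 + 252*r + 196)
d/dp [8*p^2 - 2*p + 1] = 16*p - 2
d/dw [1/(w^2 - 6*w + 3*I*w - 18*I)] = (-2*w + 6 - 3*I)/(w^2 - 6*w + 3*I*w - 18*I)^2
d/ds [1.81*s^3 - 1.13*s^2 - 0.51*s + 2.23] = 5.43*s^2 - 2.26*s - 0.51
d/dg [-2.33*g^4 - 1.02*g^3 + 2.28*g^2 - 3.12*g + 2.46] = -9.32*g^3 - 3.06*g^2 + 4.56*g - 3.12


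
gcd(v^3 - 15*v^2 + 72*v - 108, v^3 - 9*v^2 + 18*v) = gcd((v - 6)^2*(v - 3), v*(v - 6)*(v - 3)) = v^2 - 9*v + 18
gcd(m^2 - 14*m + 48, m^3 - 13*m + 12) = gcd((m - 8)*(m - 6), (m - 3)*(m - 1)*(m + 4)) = 1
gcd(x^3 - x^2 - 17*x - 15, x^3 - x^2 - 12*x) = x + 3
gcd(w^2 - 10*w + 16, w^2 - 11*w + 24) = w - 8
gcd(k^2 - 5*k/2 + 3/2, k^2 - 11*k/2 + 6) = k - 3/2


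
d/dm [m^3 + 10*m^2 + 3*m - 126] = 3*m^2 + 20*m + 3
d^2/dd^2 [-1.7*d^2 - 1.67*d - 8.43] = -3.40000000000000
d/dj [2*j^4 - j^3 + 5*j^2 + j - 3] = 8*j^3 - 3*j^2 + 10*j + 1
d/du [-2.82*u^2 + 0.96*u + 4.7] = 0.96 - 5.64*u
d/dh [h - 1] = 1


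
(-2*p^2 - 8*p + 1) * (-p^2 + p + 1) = 2*p^4 + 6*p^3 - 11*p^2 - 7*p + 1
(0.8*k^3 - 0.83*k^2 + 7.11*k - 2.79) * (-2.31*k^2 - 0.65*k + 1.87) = -1.848*k^5 + 1.3973*k^4 - 14.3886*k^3 + 0.2713*k^2 + 15.1092*k - 5.2173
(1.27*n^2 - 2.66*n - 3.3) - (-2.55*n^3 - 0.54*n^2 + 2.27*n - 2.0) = 2.55*n^3 + 1.81*n^2 - 4.93*n - 1.3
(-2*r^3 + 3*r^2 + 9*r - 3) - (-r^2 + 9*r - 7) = -2*r^3 + 4*r^2 + 4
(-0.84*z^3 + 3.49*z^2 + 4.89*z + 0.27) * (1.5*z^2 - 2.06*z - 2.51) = -1.26*z^5 + 6.9654*z^4 + 2.254*z^3 - 18.4283*z^2 - 12.8301*z - 0.6777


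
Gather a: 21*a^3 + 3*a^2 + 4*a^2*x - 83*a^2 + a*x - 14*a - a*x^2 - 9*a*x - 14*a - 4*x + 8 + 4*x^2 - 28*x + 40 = 21*a^3 + a^2*(4*x - 80) + a*(-x^2 - 8*x - 28) + 4*x^2 - 32*x + 48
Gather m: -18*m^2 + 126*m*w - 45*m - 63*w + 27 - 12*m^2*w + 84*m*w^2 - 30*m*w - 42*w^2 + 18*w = m^2*(-12*w - 18) + m*(84*w^2 + 96*w - 45) - 42*w^2 - 45*w + 27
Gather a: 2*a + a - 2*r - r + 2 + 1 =3*a - 3*r + 3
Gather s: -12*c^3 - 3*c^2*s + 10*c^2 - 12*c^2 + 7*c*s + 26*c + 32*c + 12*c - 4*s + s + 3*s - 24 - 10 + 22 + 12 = -12*c^3 - 2*c^2 + 70*c + s*(-3*c^2 + 7*c)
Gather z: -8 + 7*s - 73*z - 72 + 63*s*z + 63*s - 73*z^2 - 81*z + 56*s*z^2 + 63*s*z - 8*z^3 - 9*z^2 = 70*s - 8*z^3 + z^2*(56*s - 82) + z*(126*s - 154) - 80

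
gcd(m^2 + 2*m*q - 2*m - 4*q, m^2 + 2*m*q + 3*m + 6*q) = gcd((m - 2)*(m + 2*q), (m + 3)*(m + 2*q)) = m + 2*q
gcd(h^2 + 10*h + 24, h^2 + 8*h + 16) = h + 4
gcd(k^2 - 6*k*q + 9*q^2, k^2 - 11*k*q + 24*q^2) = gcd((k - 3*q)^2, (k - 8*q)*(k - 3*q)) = -k + 3*q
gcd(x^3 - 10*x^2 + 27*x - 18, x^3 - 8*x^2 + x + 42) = x - 3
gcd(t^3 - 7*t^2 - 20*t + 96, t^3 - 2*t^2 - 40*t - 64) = t^2 - 4*t - 32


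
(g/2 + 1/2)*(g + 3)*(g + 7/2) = g^3/2 + 15*g^2/4 + 17*g/2 + 21/4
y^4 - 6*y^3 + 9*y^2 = y^2*(y - 3)^2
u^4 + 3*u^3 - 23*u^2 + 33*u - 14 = (u - 2)*(u - 1)^2*(u + 7)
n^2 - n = n*(n - 1)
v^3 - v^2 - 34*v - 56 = (v - 7)*(v + 2)*(v + 4)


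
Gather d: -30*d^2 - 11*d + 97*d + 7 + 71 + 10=-30*d^2 + 86*d + 88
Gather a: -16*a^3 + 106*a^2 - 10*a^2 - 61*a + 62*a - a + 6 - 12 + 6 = -16*a^3 + 96*a^2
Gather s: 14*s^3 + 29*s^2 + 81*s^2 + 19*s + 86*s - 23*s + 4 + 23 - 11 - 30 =14*s^3 + 110*s^2 + 82*s - 14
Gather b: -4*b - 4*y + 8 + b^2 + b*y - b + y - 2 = b^2 + b*(y - 5) - 3*y + 6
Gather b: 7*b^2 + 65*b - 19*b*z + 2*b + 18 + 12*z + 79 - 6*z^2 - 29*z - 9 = 7*b^2 + b*(67 - 19*z) - 6*z^2 - 17*z + 88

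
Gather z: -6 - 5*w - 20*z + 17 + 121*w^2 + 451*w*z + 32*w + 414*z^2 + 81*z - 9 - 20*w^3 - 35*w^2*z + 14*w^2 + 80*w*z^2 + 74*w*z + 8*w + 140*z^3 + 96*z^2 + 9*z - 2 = -20*w^3 + 135*w^2 + 35*w + 140*z^3 + z^2*(80*w + 510) + z*(-35*w^2 + 525*w + 70)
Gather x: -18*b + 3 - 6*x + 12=-18*b - 6*x + 15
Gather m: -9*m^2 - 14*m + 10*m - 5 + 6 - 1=-9*m^2 - 4*m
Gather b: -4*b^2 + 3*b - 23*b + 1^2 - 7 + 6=-4*b^2 - 20*b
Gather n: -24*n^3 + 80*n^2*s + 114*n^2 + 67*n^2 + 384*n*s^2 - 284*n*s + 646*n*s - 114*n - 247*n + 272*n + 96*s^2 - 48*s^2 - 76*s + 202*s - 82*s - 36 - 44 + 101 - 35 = -24*n^3 + n^2*(80*s + 181) + n*(384*s^2 + 362*s - 89) + 48*s^2 + 44*s - 14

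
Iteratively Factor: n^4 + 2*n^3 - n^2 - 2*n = (n)*(n^3 + 2*n^2 - n - 2) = n*(n + 2)*(n^2 - 1) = n*(n + 1)*(n + 2)*(n - 1)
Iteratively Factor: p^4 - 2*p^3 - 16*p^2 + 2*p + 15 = (p - 5)*(p^3 + 3*p^2 - p - 3) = (p - 5)*(p + 1)*(p^2 + 2*p - 3) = (p - 5)*(p + 1)*(p + 3)*(p - 1)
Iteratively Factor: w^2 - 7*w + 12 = (w - 4)*(w - 3)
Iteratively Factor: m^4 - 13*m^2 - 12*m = (m + 3)*(m^3 - 3*m^2 - 4*m) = m*(m + 3)*(m^2 - 3*m - 4) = m*(m + 1)*(m + 3)*(m - 4)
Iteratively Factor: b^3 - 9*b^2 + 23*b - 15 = (b - 1)*(b^2 - 8*b + 15) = (b - 3)*(b - 1)*(b - 5)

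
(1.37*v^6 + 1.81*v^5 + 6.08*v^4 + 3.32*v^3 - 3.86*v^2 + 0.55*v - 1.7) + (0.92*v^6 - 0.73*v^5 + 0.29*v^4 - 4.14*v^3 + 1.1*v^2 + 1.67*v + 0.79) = 2.29*v^6 + 1.08*v^5 + 6.37*v^4 - 0.82*v^3 - 2.76*v^2 + 2.22*v - 0.91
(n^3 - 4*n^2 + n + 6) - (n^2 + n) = n^3 - 5*n^2 + 6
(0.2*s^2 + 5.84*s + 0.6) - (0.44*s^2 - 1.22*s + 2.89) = -0.24*s^2 + 7.06*s - 2.29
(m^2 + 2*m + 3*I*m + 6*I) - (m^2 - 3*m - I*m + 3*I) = 5*m + 4*I*m + 3*I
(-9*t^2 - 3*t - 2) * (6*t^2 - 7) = -54*t^4 - 18*t^3 + 51*t^2 + 21*t + 14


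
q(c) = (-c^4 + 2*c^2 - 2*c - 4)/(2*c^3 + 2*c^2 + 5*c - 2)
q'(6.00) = -0.51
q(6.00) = -2.33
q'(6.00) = -0.51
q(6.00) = -2.33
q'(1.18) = 0.62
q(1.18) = -0.55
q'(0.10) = 11.53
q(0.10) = 2.83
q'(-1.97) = -0.67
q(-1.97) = 0.38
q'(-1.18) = 0.11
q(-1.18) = 0.09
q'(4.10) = -0.49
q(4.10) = -1.37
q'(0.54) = 15.69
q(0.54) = -2.87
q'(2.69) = -0.40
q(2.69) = -0.73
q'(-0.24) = 2.48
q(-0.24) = 1.09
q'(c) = (-6*c^2 - 4*c - 5)*(-c^4 + 2*c^2 - 2*c - 4)/(2*c^3 + 2*c^2 + 5*c - 2)^2 + (-4*c^3 + 4*c - 2)/(2*c^3 + 2*c^2 + 5*c - 2) = (-2*c^6 - 4*c^5 - 19*c^4 + 16*c^3 + 38*c^2 + 8*c + 24)/(4*c^6 + 8*c^5 + 24*c^4 + 12*c^3 + 17*c^2 - 20*c + 4)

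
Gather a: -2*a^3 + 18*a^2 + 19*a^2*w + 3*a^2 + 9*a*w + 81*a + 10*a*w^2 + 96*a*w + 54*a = -2*a^3 + a^2*(19*w + 21) + a*(10*w^2 + 105*w + 135)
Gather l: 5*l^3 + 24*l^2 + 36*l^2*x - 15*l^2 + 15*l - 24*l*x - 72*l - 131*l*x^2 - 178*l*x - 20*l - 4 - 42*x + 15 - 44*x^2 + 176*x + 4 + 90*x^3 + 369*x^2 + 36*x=5*l^3 + l^2*(36*x + 9) + l*(-131*x^2 - 202*x - 77) + 90*x^3 + 325*x^2 + 170*x + 15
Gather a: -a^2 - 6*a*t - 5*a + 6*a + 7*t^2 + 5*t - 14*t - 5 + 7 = -a^2 + a*(1 - 6*t) + 7*t^2 - 9*t + 2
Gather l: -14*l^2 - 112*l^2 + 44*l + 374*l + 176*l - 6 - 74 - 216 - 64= -126*l^2 + 594*l - 360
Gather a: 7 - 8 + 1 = 0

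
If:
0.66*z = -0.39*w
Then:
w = -1.69230769230769*z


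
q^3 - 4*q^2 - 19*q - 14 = (q - 7)*(q + 1)*(q + 2)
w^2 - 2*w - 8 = (w - 4)*(w + 2)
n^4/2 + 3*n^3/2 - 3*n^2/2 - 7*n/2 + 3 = (n/2 + 1)*(n - 1)^2*(n + 3)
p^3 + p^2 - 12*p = p*(p - 3)*(p + 4)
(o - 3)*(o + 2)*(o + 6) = o^3 + 5*o^2 - 12*o - 36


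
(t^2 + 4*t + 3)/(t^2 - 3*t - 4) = (t + 3)/(t - 4)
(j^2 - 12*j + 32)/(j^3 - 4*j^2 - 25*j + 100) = (j - 8)/(j^2 - 25)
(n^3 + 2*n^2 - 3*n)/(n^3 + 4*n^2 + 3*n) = (n - 1)/(n + 1)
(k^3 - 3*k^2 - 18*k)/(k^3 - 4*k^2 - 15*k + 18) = k/(k - 1)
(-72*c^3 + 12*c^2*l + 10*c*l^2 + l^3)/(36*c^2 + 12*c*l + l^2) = -2*c + l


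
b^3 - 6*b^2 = b^2*(b - 6)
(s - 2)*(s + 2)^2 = s^3 + 2*s^2 - 4*s - 8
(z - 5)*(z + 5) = z^2 - 25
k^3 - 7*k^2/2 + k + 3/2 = (k - 3)*(k - 1)*(k + 1/2)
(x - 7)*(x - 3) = x^2 - 10*x + 21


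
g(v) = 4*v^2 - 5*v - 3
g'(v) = 8*v - 5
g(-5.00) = 122.00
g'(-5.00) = -45.00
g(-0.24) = -1.57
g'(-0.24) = -6.92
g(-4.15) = 86.64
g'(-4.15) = -38.20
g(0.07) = -3.33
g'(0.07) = -4.44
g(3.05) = 18.96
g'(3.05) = 19.40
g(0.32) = -4.19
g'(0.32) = -2.44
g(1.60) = -0.76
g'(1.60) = 7.80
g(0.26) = -4.03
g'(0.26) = -2.92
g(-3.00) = 48.00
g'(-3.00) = -29.00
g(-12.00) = 633.00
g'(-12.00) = -101.00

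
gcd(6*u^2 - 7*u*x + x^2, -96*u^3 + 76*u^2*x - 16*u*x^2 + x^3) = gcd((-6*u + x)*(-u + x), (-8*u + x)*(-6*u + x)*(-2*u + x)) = -6*u + x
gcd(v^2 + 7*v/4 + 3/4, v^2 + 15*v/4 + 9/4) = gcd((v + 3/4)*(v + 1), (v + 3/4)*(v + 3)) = v + 3/4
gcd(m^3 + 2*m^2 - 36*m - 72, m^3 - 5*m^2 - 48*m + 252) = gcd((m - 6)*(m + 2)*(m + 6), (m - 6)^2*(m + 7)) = m - 6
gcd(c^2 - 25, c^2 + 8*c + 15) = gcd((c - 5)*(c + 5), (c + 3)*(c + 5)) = c + 5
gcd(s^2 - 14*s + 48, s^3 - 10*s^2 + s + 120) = s - 8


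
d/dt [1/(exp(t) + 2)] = -exp(t)/(exp(t) + 2)^2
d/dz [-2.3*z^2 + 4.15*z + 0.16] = 4.15 - 4.6*z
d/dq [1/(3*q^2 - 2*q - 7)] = 2*(1 - 3*q)/(-3*q^2 + 2*q + 7)^2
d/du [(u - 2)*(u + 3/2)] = 2*u - 1/2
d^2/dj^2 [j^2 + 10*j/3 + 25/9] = 2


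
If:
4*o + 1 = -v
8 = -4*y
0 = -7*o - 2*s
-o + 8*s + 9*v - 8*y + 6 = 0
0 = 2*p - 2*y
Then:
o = 1/5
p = -2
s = -7/10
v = -9/5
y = -2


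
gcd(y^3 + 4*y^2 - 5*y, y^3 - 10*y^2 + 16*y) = y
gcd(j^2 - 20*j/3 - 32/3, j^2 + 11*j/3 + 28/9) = j + 4/3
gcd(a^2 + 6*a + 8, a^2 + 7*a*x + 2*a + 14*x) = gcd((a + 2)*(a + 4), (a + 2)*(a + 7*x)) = a + 2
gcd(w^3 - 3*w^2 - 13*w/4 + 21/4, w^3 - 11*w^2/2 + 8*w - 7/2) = w^2 - 9*w/2 + 7/2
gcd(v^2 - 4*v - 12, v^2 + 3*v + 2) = v + 2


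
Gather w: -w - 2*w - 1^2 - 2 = -3*w - 3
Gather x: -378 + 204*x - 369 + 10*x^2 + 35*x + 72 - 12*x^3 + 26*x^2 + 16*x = -12*x^3 + 36*x^2 + 255*x - 675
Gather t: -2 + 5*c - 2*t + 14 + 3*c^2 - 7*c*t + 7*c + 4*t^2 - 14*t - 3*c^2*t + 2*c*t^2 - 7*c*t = 3*c^2 + 12*c + t^2*(2*c + 4) + t*(-3*c^2 - 14*c - 16) + 12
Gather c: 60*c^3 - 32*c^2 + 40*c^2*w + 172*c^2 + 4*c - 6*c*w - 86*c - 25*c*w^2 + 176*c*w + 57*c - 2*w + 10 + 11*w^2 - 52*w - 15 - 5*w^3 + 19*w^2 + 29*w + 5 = 60*c^3 + c^2*(40*w + 140) + c*(-25*w^2 + 170*w - 25) - 5*w^3 + 30*w^2 - 25*w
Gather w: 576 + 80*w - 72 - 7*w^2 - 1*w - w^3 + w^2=-w^3 - 6*w^2 + 79*w + 504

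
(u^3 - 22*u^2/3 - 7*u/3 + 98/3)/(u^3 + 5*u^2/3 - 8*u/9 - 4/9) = 3*(3*u^2 - 28*u + 49)/(9*u^2 - 3*u - 2)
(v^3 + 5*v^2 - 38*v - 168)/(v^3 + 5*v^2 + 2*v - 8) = (v^2 + v - 42)/(v^2 + v - 2)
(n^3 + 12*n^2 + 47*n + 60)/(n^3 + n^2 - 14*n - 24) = (n^2 + 9*n + 20)/(n^2 - 2*n - 8)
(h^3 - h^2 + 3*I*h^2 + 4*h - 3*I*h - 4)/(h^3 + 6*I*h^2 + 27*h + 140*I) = (h^2 - h*(1 + I) + I)/(h^2 + 2*I*h + 35)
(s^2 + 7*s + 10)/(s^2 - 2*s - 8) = (s + 5)/(s - 4)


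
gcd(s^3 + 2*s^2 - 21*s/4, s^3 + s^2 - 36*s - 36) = 1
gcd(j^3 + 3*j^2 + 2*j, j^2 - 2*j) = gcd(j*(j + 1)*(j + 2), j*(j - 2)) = j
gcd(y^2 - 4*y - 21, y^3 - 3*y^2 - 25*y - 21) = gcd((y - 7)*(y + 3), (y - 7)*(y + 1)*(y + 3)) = y^2 - 4*y - 21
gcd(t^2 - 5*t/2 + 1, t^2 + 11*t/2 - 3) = t - 1/2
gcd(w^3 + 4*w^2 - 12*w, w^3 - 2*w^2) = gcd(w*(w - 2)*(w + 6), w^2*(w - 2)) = w^2 - 2*w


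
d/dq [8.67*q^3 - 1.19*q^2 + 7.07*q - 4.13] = 26.01*q^2 - 2.38*q + 7.07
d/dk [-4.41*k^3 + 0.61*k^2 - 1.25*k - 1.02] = -13.23*k^2 + 1.22*k - 1.25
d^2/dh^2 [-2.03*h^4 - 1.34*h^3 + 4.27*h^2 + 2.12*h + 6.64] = -24.36*h^2 - 8.04*h + 8.54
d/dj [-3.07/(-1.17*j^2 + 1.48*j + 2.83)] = (4.5436 - 7.1838*j)/(-1.17*j^2 + 1.48*j + 2.83)^2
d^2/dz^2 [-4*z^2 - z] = -8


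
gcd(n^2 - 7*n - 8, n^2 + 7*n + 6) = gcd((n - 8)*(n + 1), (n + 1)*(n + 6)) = n + 1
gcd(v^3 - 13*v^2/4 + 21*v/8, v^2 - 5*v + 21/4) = v - 3/2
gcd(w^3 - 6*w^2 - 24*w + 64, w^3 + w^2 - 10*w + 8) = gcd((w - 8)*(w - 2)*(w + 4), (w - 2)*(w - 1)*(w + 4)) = w^2 + 2*w - 8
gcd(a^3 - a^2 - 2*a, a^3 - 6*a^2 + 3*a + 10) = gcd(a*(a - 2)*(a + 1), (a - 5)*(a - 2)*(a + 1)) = a^2 - a - 2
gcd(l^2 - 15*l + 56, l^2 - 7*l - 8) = l - 8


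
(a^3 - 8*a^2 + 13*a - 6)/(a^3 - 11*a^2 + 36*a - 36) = (a^2 - 2*a + 1)/(a^2 - 5*a + 6)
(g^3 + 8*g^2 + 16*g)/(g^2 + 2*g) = (g^2 + 8*g + 16)/(g + 2)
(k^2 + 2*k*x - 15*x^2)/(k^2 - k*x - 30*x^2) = (-k + 3*x)/(-k + 6*x)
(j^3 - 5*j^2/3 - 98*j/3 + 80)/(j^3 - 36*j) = (3*j^2 - 23*j + 40)/(3*j*(j - 6))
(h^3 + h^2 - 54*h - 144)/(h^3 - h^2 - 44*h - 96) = (h + 6)/(h + 4)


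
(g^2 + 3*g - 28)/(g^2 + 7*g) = (g - 4)/g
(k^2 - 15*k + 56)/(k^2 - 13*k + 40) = (k - 7)/(k - 5)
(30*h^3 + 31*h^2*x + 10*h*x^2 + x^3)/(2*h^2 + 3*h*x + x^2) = (15*h^2 + 8*h*x + x^2)/(h + x)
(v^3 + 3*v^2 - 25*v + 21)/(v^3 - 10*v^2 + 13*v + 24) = (v^2 + 6*v - 7)/(v^2 - 7*v - 8)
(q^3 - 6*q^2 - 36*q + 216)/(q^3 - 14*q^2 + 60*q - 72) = (q + 6)/(q - 2)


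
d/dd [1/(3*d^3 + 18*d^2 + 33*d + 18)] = (-d^2 - 4*d - 11/3)/(d^3 + 6*d^2 + 11*d + 6)^2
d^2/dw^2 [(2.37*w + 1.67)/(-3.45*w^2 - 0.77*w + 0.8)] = (-(2.37*w + 1.67)*(6.9*w + 0.77)*(13.8*w + 1.54) + (49.059*w + 15.1728)*(3.45*w^2 + 0.77*w - 0.8))/(3.45*w^2 + 0.77*w - 0.8)^3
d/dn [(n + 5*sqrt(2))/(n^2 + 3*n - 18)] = (n^2 + 3*n - (n + 5*sqrt(2))*(2*n + 3) - 18)/(n^2 + 3*n - 18)^2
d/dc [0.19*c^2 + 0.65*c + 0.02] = 0.38*c + 0.65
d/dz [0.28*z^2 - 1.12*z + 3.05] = 0.56*z - 1.12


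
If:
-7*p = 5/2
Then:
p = -5/14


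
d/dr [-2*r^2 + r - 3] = 1 - 4*r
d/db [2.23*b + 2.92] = 2.23000000000000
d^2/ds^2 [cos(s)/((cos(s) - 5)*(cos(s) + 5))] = (-sin(s)^4 + 150*sin(s)^2 - 624)*cos(s)/((cos(s) - 5)^3*(cos(s) + 5)^3)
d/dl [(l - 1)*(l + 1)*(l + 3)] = 3*l^2 + 6*l - 1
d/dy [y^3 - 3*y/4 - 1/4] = 3*y^2 - 3/4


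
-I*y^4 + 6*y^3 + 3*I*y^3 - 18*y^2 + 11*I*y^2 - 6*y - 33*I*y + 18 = (y - 3)*(y + 2*I)*(y + 3*I)*(-I*y + 1)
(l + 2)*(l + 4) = l^2 + 6*l + 8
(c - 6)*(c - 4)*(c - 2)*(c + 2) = c^4 - 10*c^3 + 20*c^2 + 40*c - 96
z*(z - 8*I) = z^2 - 8*I*z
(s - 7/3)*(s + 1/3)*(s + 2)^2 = s^4 + 2*s^3 - 43*s^2/9 - 100*s/9 - 28/9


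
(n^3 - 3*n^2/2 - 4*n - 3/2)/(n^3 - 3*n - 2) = (n^2 - 5*n/2 - 3/2)/(n^2 - n - 2)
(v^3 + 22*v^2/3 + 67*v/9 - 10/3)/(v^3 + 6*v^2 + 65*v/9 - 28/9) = (3*v^2 + 23*v + 30)/(3*v^2 + 19*v + 28)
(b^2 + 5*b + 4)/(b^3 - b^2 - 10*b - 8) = (b + 4)/(b^2 - 2*b - 8)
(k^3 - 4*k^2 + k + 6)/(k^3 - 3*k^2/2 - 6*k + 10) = 2*(k^2 - 2*k - 3)/(2*k^2 + k - 10)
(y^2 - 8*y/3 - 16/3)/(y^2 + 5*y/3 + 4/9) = 3*(y - 4)/(3*y + 1)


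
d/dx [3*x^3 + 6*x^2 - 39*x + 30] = 9*x^2 + 12*x - 39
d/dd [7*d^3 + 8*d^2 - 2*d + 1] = 21*d^2 + 16*d - 2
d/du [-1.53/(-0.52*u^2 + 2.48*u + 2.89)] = (3.7944 - 1.5912*u)/(-0.52*u^2 + 2.48*u + 2.89)^2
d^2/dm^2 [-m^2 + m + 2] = -2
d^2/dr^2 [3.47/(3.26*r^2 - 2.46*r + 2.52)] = (-73.755544*r^2 + 55.656024*r + 3.47*(6.52*r - 2.46)*(13.04*r - 4.92) - 57.013488)/(3.26*r^2 - 2.46*r + 2.52)^3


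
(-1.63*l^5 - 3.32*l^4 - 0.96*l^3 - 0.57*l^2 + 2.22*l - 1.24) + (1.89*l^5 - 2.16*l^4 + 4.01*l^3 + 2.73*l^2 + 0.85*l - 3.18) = 0.26*l^5 - 5.48*l^4 + 3.05*l^3 + 2.16*l^2 + 3.07*l - 4.42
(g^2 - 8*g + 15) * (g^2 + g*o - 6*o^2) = g^4 + g^3*o - 8*g^3 - 6*g^2*o^2 - 8*g^2*o + 15*g^2 + 48*g*o^2 + 15*g*o - 90*o^2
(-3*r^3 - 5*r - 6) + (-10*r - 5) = -3*r^3 - 15*r - 11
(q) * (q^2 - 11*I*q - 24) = q^3 - 11*I*q^2 - 24*q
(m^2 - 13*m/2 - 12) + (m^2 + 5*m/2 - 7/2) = 2*m^2 - 4*m - 31/2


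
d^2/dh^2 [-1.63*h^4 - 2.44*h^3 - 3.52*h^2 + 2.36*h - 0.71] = -19.56*h^2 - 14.64*h - 7.04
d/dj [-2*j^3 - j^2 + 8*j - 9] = -6*j^2 - 2*j + 8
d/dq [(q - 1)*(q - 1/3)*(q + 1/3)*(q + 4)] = 4*q^3 + 9*q^2 - 74*q/9 - 1/3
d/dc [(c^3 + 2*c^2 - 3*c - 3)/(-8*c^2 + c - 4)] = (-8*c^4 + 2*c^3 - 34*c^2 - 64*c + 15)/(64*c^4 - 16*c^3 + 65*c^2 - 8*c + 16)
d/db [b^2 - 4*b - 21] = 2*b - 4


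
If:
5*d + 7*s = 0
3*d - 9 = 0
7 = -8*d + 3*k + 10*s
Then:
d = 3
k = 367/21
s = -15/7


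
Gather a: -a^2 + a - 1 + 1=-a^2 + a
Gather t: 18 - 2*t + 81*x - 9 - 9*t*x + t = t*(-9*x - 1) + 81*x + 9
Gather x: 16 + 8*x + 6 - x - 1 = 7*x + 21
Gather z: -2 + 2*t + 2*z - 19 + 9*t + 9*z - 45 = 11*t + 11*z - 66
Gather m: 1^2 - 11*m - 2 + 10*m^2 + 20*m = 10*m^2 + 9*m - 1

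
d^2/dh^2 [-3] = 0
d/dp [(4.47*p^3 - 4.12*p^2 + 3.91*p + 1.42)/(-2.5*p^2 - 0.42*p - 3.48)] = (-11.175*p^4 - 3.7548*p^3 - 35.1614*p^2 + 35.7752*p - 13.0104)/(6.25*p^4 + 2.1*p^3 + 17.5764*p^2 + 2.9232*p + 12.1104)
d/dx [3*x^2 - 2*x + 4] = 6*x - 2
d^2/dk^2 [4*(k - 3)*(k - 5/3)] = 8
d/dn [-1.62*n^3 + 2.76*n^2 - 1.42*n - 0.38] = -4.86*n^2 + 5.52*n - 1.42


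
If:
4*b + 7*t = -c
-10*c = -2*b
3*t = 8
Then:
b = -40/9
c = -8/9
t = 8/3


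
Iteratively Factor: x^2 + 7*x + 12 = (x + 3)*(x + 4)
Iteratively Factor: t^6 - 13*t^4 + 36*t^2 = (t - 3)*(t^5 + 3*t^4 - 4*t^3 - 12*t^2) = t*(t - 3)*(t^4 + 3*t^3 - 4*t^2 - 12*t) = t^2*(t - 3)*(t^3 + 3*t^2 - 4*t - 12) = t^2*(t - 3)*(t + 3)*(t^2 - 4) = t^2*(t - 3)*(t - 2)*(t + 3)*(t + 2)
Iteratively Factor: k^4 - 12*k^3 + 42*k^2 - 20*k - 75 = (k - 5)*(k^3 - 7*k^2 + 7*k + 15) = (k - 5)*(k + 1)*(k^2 - 8*k + 15) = (k - 5)^2*(k + 1)*(k - 3)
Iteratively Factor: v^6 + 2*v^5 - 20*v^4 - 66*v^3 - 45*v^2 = (v)*(v^5 + 2*v^4 - 20*v^3 - 66*v^2 - 45*v) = v*(v - 5)*(v^4 + 7*v^3 + 15*v^2 + 9*v) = v*(v - 5)*(v + 3)*(v^3 + 4*v^2 + 3*v) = v*(v - 5)*(v + 3)^2*(v^2 + v) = v^2*(v - 5)*(v + 3)^2*(v + 1)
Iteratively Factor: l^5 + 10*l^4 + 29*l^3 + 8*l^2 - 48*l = (l + 4)*(l^4 + 6*l^3 + 5*l^2 - 12*l) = (l + 4)^2*(l^3 + 2*l^2 - 3*l) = (l - 1)*(l + 4)^2*(l^2 + 3*l) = (l - 1)*(l + 3)*(l + 4)^2*(l)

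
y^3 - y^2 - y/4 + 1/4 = (y - 1)*(y - 1/2)*(y + 1/2)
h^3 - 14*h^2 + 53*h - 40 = (h - 8)*(h - 5)*(h - 1)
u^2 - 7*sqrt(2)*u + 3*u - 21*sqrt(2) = (u + 3)*(u - 7*sqrt(2))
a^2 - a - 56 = (a - 8)*(a + 7)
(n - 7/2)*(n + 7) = n^2 + 7*n/2 - 49/2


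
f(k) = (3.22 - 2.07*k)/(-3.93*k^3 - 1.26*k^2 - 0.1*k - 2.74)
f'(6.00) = -0.00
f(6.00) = 0.01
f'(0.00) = 0.80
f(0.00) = -1.18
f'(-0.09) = 0.74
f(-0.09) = -1.24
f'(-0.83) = 20.16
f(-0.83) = -3.86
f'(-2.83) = 0.11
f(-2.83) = 0.12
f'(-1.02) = 1053.77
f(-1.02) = 24.05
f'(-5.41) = 0.01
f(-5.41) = 0.02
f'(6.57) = -0.00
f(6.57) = 0.01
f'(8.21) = -0.00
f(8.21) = 0.01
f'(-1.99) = 0.47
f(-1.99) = 0.31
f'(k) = (3.22 - 2.07*k)*(11.79*k^2 + 2.52*k + 0.1)/(-3.93*k^3 - 1.26*k^2 - 0.1*k - 2.74)^2 - 2.07/(-3.93*k^3 - 1.26*k^2 - 0.1*k - 2.74) = (-16.2702*k^3 + 35.3556*k^2 + 8.1144*k + 5.9938)/(15.4449*k^6 + 9.9036*k^5 + 2.3736*k^4 + 21.7884*k^3 + 6.9148*k^2 + 0.548*k + 7.5076)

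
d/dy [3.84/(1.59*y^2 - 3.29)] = -12.2112*y/(1.59*y^2 - 3.29)^2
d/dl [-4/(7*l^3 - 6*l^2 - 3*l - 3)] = 12*(7*l^2 - 4*l - 1)/(-7*l^3 + 6*l^2 + 3*l + 3)^2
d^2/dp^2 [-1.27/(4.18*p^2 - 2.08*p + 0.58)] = (44.379896*p^2 - 22.083776*p - 1.27*(8.36*p - 2.08)*(16.72*p - 4.16) + 6.157976)/(4.18*p^2 - 2.08*p + 0.58)^3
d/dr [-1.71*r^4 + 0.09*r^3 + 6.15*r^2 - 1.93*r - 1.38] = -6.84*r^3 + 0.27*r^2 + 12.3*r - 1.93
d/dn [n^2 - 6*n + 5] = 2*n - 6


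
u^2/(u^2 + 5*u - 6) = u^2/(u^2 + 5*u - 6)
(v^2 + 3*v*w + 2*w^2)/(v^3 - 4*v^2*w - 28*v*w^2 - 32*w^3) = (v + w)/(v^2 - 6*v*w - 16*w^2)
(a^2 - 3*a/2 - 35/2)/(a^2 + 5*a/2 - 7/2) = (a - 5)/(a - 1)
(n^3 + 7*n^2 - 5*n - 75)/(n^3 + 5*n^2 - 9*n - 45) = (n + 5)/(n + 3)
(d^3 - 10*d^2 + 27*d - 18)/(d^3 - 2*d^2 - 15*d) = (-d^3 + 10*d^2 - 27*d + 18)/(d*(-d^2 + 2*d + 15))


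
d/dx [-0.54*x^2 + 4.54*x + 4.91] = 4.54 - 1.08*x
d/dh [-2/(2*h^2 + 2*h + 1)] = 4*(2*h + 1)/(2*h^2 + 2*h + 1)^2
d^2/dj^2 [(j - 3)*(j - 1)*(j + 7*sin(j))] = -7*j^2*sin(j) + 28*sqrt(2)*j*sin(j + pi/4) + 6*j - 7*sin(j) - 56*cos(j) - 8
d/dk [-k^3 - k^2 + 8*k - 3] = -3*k^2 - 2*k + 8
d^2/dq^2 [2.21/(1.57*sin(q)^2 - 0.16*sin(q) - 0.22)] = (21.789716*sin(q)^4 - 1.665456*sin(q)^3 - 29.574662*sin(q)^2 + 3.25312*sin(q) - 1.63982)/(-1.57*sin(q)^2 + 0.16*sin(q) + 0.22)^3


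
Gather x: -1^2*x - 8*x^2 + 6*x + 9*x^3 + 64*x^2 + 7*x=9*x^3 + 56*x^2 + 12*x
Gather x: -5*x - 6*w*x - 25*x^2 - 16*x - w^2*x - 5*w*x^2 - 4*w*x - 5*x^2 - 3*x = x^2*(-5*w - 30) + x*(-w^2 - 10*w - 24)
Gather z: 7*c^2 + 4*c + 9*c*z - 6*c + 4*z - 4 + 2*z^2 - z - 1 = 7*c^2 - 2*c + 2*z^2 + z*(9*c + 3) - 5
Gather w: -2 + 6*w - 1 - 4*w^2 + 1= -4*w^2 + 6*w - 2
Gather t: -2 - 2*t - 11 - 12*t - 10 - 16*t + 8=-30*t - 15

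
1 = 1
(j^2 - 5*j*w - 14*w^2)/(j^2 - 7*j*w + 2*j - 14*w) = (j + 2*w)/(j + 2)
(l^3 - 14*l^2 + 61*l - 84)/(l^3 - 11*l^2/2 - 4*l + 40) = 2*(l^2 - 10*l + 21)/(2*l^2 - 3*l - 20)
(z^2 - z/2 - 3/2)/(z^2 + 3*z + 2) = (z - 3/2)/(z + 2)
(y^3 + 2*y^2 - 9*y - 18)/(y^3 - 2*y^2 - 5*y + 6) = (y + 3)/(y - 1)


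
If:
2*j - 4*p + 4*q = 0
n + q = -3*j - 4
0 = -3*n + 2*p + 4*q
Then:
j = -9*q/10 - 6/5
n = 17*q/10 - 2/5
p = 11*q/20 - 3/5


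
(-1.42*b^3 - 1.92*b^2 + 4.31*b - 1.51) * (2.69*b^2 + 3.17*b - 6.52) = -3.8198*b^5 - 9.6662*b^4 + 14.7659*b^3 + 22.1192*b^2 - 32.8879*b + 9.8452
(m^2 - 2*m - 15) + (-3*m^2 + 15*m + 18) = -2*m^2 + 13*m + 3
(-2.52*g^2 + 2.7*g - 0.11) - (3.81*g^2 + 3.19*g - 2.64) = -6.33*g^2 - 0.49*g + 2.53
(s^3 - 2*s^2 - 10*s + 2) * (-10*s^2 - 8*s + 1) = -10*s^5 + 12*s^4 + 117*s^3 + 58*s^2 - 26*s + 2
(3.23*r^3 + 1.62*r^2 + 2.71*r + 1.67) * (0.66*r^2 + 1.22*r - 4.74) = 2.1318*r^5 + 5.0098*r^4 - 11.5452*r^3 - 3.2704*r^2 - 10.808*r - 7.9158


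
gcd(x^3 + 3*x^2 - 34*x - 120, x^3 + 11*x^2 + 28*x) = x + 4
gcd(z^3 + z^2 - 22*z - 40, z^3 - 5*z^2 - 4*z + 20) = z^2 - 3*z - 10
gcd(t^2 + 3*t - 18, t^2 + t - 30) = t + 6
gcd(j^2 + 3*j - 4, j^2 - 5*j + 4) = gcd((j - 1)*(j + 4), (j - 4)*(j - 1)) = j - 1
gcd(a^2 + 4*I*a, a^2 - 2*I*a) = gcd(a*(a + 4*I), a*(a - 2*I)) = a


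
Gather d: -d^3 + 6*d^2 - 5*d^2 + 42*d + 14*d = -d^3 + d^2 + 56*d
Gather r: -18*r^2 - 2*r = -18*r^2 - 2*r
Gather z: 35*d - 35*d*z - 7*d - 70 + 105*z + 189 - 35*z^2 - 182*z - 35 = 28*d - 35*z^2 + z*(-35*d - 77) + 84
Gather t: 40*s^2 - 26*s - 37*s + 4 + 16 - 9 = 40*s^2 - 63*s + 11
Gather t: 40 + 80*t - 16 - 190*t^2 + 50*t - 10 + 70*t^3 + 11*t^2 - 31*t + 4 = 70*t^3 - 179*t^2 + 99*t + 18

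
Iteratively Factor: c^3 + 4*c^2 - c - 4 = (c - 1)*(c^2 + 5*c + 4) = (c - 1)*(c + 4)*(c + 1)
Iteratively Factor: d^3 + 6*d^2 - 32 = (d - 2)*(d^2 + 8*d + 16) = (d - 2)*(d + 4)*(d + 4)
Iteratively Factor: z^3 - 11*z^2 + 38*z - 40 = (z - 5)*(z^2 - 6*z + 8) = (z - 5)*(z - 2)*(z - 4)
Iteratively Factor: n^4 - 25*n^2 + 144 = (n + 4)*(n^3 - 4*n^2 - 9*n + 36) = (n - 4)*(n + 4)*(n^2 - 9) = (n - 4)*(n - 3)*(n + 4)*(n + 3)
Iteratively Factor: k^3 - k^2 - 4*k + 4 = (k + 2)*(k^2 - 3*k + 2) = (k - 2)*(k + 2)*(k - 1)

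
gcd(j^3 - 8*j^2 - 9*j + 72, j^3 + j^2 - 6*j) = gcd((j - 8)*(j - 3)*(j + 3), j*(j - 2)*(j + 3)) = j + 3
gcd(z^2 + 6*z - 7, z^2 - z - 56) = z + 7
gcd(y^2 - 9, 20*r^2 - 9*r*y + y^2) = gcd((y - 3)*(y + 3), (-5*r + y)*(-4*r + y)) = 1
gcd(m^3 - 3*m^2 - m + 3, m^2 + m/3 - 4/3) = m - 1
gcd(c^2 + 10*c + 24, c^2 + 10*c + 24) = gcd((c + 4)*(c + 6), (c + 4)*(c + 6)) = c^2 + 10*c + 24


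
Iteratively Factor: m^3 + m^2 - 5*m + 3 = (m - 1)*(m^2 + 2*m - 3) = (m - 1)*(m + 3)*(m - 1)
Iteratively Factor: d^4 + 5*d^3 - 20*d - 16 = (d + 2)*(d^3 + 3*d^2 - 6*d - 8) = (d - 2)*(d + 2)*(d^2 + 5*d + 4) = (d - 2)*(d + 2)*(d + 4)*(d + 1)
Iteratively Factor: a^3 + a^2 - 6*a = (a + 3)*(a^2 - 2*a) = a*(a + 3)*(a - 2)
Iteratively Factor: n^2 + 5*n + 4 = (n + 4)*(n + 1)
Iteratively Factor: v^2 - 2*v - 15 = (v - 5)*(v + 3)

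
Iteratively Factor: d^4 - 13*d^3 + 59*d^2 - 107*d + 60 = (d - 5)*(d^3 - 8*d^2 + 19*d - 12) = (d - 5)*(d - 1)*(d^2 - 7*d + 12) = (d - 5)*(d - 3)*(d - 1)*(d - 4)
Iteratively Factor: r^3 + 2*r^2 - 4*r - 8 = (r + 2)*(r^2 - 4) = (r - 2)*(r + 2)*(r + 2)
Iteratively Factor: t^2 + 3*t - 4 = (t - 1)*(t + 4)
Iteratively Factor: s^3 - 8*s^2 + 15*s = (s - 5)*(s^2 - 3*s) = s*(s - 5)*(s - 3)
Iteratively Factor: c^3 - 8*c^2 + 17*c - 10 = (c - 5)*(c^2 - 3*c + 2) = (c - 5)*(c - 1)*(c - 2)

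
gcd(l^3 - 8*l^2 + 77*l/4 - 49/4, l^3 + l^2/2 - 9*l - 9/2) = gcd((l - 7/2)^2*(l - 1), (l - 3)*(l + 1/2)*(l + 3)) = 1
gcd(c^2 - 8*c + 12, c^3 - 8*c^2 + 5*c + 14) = c - 2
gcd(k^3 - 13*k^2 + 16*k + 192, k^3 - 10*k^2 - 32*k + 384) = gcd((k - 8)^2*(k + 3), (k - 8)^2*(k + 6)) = k^2 - 16*k + 64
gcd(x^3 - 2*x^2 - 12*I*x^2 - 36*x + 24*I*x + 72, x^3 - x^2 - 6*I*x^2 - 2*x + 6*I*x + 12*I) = x^2 + x*(-2 - 6*I) + 12*I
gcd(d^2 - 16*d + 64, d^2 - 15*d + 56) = d - 8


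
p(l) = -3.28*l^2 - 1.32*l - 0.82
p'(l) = -6.56*l - 1.32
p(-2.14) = -13.02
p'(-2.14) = 12.72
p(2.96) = -33.47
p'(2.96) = -20.74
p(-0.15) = -0.70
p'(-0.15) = -0.34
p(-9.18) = -265.12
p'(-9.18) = 58.90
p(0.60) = -2.79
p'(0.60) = -5.26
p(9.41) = -303.68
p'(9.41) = -63.05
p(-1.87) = -9.82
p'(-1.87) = 10.95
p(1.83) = -14.22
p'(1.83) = -13.32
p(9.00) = -278.38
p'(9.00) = -60.36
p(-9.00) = -254.62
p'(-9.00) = 57.72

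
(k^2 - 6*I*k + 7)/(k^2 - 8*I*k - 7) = (k + I)/(k - I)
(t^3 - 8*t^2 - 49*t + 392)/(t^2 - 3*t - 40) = (t^2 - 49)/(t + 5)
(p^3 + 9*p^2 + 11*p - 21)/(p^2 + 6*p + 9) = (p^2 + 6*p - 7)/(p + 3)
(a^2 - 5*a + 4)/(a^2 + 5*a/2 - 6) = 2*(a^2 - 5*a + 4)/(2*a^2 + 5*a - 12)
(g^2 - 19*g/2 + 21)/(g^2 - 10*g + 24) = (g - 7/2)/(g - 4)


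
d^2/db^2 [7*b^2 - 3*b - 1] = 14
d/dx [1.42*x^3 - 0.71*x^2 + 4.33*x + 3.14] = 4.26*x^2 - 1.42*x + 4.33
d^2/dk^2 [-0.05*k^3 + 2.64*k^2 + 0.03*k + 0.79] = 5.28 - 0.3*k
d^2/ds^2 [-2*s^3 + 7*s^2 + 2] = 14 - 12*s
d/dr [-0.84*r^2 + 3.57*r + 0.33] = 3.57 - 1.68*r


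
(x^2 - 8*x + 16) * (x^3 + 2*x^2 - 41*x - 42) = x^5 - 6*x^4 - 41*x^3 + 318*x^2 - 320*x - 672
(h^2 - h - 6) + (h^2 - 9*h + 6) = 2*h^2 - 10*h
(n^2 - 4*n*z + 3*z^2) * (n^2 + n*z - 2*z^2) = n^4 - 3*n^3*z - 3*n^2*z^2 + 11*n*z^3 - 6*z^4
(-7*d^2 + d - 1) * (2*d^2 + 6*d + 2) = -14*d^4 - 40*d^3 - 10*d^2 - 4*d - 2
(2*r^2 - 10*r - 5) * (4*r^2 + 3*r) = 8*r^4 - 34*r^3 - 50*r^2 - 15*r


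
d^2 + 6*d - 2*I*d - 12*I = (d + 6)*(d - 2*I)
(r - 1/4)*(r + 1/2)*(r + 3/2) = r^3 + 7*r^2/4 + r/4 - 3/16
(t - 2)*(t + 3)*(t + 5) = t^3 + 6*t^2 - t - 30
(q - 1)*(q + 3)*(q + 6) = q^3 + 8*q^2 + 9*q - 18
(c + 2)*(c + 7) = c^2 + 9*c + 14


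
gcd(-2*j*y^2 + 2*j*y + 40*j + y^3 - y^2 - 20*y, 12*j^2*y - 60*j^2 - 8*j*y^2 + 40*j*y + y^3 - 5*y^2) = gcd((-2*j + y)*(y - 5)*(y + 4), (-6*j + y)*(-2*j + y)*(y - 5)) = -2*j*y + 10*j + y^2 - 5*y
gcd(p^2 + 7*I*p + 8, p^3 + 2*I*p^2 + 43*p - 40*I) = p^2 + 7*I*p + 8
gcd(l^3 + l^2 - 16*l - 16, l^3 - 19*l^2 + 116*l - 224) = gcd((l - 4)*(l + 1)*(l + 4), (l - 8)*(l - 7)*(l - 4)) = l - 4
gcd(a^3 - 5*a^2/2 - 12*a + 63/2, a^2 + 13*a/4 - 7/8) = a + 7/2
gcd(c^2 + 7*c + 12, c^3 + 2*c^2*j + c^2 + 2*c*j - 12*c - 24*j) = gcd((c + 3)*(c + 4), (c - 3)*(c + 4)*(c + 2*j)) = c + 4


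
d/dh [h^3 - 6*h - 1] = 3*h^2 - 6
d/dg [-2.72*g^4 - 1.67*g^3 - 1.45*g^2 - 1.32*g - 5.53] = -10.88*g^3 - 5.01*g^2 - 2.9*g - 1.32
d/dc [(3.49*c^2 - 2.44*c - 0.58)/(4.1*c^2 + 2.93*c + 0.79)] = (20.2297*c^2 + 10.2702*c - 0.2282)/(16.81*c^4 + 24.026*c^3 + 15.0629*c^2 + 4.6294*c + 0.6241)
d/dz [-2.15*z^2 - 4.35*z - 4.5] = -4.3*z - 4.35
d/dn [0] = 0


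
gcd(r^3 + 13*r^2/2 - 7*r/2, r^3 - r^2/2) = r^2 - r/2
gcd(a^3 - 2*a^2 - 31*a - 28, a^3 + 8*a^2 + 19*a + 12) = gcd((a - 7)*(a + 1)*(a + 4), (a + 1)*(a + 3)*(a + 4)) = a^2 + 5*a + 4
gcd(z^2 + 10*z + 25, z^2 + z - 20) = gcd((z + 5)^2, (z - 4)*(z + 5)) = z + 5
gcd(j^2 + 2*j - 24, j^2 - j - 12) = j - 4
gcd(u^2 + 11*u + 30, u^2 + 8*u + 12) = u + 6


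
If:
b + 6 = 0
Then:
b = -6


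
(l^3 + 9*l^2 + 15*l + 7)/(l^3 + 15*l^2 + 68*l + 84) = (l^2 + 2*l + 1)/(l^2 + 8*l + 12)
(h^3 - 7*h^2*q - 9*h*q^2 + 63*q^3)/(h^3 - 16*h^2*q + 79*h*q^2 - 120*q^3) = (h^2 - 4*h*q - 21*q^2)/(h^2 - 13*h*q + 40*q^2)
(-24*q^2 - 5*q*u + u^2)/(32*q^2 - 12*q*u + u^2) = (-3*q - u)/(4*q - u)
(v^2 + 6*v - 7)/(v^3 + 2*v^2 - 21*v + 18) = (v + 7)/(v^2 + 3*v - 18)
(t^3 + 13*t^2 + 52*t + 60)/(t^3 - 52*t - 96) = (t + 5)/(t - 8)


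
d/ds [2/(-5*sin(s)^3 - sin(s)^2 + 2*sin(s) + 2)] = 2*(15*sin(s)^2 + 2*sin(s) - 2)*cos(s)/(5*sin(s)^3 + sin(s)^2 - 2*sin(s) - 2)^2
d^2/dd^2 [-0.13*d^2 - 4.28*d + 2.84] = -0.260000000000000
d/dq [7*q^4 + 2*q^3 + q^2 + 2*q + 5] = 28*q^3 + 6*q^2 + 2*q + 2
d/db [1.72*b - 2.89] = 1.72000000000000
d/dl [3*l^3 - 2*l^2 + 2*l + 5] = 9*l^2 - 4*l + 2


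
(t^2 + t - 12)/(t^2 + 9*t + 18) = (t^2 + t - 12)/(t^2 + 9*t + 18)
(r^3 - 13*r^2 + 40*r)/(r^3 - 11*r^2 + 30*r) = (r - 8)/(r - 6)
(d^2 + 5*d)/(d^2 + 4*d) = (d + 5)/(d + 4)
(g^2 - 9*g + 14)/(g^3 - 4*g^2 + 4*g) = (g - 7)/(g*(g - 2))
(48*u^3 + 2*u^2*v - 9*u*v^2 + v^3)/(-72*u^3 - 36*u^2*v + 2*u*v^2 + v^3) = (-24*u^2 + 11*u*v - v^2)/(36*u^2 - v^2)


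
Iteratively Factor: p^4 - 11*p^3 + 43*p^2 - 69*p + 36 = (p - 4)*(p^3 - 7*p^2 + 15*p - 9) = (p - 4)*(p - 1)*(p^2 - 6*p + 9) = (p - 4)*(p - 3)*(p - 1)*(p - 3)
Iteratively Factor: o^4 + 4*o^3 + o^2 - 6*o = (o + 3)*(o^3 + o^2 - 2*o) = o*(o + 3)*(o^2 + o - 2) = o*(o + 2)*(o + 3)*(o - 1)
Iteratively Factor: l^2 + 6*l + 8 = (l + 4)*(l + 2)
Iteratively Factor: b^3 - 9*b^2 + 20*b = (b - 5)*(b^2 - 4*b) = b*(b - 5)*(b - 4)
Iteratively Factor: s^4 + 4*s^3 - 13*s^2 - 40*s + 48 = (s + 4)*(s^3 - 13*s + 12) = (s + 4)^2*(s^2 - 4*s + 3) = (s - 3)*(s + 4)^2*(s - 1)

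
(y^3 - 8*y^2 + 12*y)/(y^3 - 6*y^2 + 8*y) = (y - 6)/(y - 4)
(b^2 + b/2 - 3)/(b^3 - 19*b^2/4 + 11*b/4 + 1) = 2*(2*b^2 + b - 6)/(4*b^3 - 19*b^2 + 11*b + 4)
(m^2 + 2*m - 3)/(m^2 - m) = (m + 3)/m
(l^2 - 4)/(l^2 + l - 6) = (l + 2)/(l + 3)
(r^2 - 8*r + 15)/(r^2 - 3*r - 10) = (r - 3)/(r + 2)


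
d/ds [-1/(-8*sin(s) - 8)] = -cos(s)/(8*(sin(s) + 1)^2)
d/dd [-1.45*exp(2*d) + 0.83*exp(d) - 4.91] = (0.83 - 2.9*exp(d))*exp(d)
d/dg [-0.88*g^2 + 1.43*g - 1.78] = 1.43 - 1.76*g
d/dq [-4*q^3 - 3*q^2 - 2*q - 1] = -12*q^2 - 6*q - 2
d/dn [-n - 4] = -1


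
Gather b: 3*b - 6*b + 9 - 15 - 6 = -3*b - 12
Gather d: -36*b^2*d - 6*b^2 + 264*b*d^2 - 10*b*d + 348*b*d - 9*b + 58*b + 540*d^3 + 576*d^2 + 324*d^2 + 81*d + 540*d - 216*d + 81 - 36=-6*b^2 + 49*b + 540*d^3 + d^2*(264*b + 900) + d*(-36*b^2 + 338*b + 405) + 45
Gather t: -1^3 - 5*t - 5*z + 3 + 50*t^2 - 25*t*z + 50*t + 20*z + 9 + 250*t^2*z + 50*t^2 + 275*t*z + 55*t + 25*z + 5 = t^2*(250*z + 100) + t*(250*z + 100) + 40*z + 16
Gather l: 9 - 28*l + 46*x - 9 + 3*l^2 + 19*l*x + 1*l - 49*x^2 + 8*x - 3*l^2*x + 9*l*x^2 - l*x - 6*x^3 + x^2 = l^2*(3 - 3*x) + l*(9*x^2 + 18*x - 27) - 6*x^3 - 48*x^2 + 54*x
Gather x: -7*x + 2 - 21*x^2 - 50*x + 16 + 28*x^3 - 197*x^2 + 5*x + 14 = 28*x^3 - 218*x^2 - 52*x + 32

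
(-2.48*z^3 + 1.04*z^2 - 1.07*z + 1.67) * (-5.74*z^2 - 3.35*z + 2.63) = 14.2352*z^5 + 2.3384*z^4 - 3.8646*z^3 - 3.2661*z^2 - 8.4086*z + 4.3921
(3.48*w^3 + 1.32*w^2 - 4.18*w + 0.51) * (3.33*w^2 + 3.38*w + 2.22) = 11.5884*w^5 + 16.158*w^4 - 1.7322*w^3 - 9.4997*w^2 - 7.5558*w + 1.1322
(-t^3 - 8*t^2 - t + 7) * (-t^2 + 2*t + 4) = t^5 + 6*t^4 - 19*t^3 - 41*t^2 + 10*t + 28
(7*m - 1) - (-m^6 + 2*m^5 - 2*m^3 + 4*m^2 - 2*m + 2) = m^6 - 2*m^5 + 2*m^3 - 4*m^2 + 9*m - 3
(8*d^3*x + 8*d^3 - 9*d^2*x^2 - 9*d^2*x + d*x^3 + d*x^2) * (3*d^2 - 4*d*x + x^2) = 24*d^5*x + 24*d^5 - 59*d^4*x^2 - 59*d^4*x + 47*d^3*x^3 + 47*d^3*x^2 - 13*d^2*x^4 - 13*d^2*x^3 + d*x^5 + d*x^4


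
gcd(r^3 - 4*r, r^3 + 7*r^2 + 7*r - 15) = 1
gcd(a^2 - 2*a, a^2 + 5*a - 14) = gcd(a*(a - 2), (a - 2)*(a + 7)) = a - 2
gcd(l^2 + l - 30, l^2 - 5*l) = l - 5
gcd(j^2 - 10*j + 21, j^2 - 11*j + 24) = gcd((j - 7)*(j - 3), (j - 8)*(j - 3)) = j - 3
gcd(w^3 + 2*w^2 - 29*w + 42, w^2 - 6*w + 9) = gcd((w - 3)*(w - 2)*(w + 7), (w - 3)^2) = w - 3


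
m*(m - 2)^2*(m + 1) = m^4 - 3*m^3 + 4*m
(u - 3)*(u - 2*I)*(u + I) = u^3 - 3*u^2 - I*u^2 + 2*u + 3*I*u - 6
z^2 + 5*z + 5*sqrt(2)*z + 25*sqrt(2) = (z + 5)*(z + 5*sqrt(2))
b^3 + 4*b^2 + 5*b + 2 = (b + 1)^2*(b + 2)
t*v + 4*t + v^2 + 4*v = (t + v)*(v + 4)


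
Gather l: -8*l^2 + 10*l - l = -8*l^2 + 9*l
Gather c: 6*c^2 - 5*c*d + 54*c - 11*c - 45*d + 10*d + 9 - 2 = 6*c^2 + c*(43 - 5*d) - 35*d + 7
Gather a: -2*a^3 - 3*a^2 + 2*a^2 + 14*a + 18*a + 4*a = -2*a^3 - a^2 + 36*a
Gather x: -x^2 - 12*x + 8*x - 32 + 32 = -x^2 - 4*x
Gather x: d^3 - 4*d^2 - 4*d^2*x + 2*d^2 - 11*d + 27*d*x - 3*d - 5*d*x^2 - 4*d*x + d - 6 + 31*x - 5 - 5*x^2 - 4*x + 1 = d^3 - 2*d^2 - 13*d + x^2*(-5*d - 5) + x*(-4*d^2 + 23*d + 27) - 10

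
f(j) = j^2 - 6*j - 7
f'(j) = 2*j - 6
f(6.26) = -5.37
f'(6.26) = 6.52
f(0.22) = -8.27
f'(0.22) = -5.56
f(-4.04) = 33.56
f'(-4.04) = -14.08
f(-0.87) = -1.02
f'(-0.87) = -7.74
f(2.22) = -15.39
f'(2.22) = -1.56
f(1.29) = -13.08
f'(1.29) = -3.42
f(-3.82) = 30.51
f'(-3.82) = -13.64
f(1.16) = -12.61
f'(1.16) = -3.68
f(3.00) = -16.00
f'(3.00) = 0.00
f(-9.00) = 128.00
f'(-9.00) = -24.00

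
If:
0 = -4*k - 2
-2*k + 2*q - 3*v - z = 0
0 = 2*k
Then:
No Solution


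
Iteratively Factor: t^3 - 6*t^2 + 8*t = (t)*(t^2 - 6*t + 8) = t*(t - 4)*(t - 2)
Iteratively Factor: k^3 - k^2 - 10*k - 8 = (k - 4)*(k^2 + 3*k + 2) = (k - 4)*(k + 1)*(k + 2)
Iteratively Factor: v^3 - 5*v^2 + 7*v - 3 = (v - 1)*(v^2 - 4*v + 3) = (v - 1)^2*(v - 3)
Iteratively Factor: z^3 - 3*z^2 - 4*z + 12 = (z - 2)*(z^2 - z - 6) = (z - 3)*(z - 2)*(z + 2)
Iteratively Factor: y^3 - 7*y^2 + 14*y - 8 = (y - 1)*(y^2 - 6*y + 8) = (y - 4)*(y - 1)*(y - 2)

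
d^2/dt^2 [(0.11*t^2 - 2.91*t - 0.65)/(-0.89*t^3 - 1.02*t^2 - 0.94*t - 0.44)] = (-0.174262*t^6 + 13.830066*t^5 + 22.580724*t^4 + 11.441236*t^3 - 6.058164*t^2 - 5.623968*t - 1.884504)/(0.704969*t^9 + 2.423826*t^8 + 5.01159*t^7 + 7.226772*t^6 + 7.689732*t^5 + 6.285768*t^4 + 3.878728*t^3 + 1.758768*t^2 + 0.545952*t + 0.085184)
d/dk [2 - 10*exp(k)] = -10*exp(k)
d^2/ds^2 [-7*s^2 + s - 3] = -14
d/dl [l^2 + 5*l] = 2*l + 5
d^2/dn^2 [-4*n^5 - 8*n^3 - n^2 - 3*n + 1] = -80*n^3 - 48*n - 2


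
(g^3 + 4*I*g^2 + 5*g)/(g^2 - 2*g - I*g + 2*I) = g*(g + 5*I)/(g - 2)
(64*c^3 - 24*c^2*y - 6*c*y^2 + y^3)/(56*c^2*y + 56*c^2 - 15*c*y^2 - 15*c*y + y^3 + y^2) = (-8*c^2 + 2*c*y + y^2)/(-7*c*y - 7*c + y^2 + y)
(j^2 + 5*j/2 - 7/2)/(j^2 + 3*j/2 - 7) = (j - 1)/(j - 2)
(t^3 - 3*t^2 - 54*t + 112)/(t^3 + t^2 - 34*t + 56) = (t - 8)/(t - 4)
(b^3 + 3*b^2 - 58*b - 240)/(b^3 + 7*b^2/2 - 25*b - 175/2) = 2*(b^2 - 2*b - 48)/(2*b^2 - 3*b - 35)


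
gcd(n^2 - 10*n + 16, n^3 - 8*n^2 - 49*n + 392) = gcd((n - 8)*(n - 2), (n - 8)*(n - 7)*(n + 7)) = n - 8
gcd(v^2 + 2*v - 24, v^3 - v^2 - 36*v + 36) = v + 6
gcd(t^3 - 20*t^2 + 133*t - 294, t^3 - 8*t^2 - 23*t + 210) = t^2 - 13*t + 42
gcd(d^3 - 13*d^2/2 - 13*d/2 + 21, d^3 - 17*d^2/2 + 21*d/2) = d^2 - 17*d/2 + 21/2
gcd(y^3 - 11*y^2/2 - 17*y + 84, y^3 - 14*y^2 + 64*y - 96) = y - 6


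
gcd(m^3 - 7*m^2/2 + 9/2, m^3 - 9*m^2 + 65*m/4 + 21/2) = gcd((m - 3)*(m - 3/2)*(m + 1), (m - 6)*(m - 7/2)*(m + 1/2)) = 1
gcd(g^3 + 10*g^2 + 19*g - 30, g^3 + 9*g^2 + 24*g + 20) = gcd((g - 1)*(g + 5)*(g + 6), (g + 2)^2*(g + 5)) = g + 5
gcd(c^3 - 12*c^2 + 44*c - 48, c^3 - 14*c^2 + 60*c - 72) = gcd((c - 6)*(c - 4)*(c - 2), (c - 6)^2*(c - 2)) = c^2 - 8*c + 12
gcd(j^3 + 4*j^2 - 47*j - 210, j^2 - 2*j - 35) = j^2 - 2*j - 35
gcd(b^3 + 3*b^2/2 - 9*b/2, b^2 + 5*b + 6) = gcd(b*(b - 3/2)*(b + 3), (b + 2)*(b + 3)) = b + 3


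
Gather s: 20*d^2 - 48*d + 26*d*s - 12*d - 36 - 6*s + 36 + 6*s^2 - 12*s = 20*d^2 - 60*d + 6*s^2 + s*(26*d - 18)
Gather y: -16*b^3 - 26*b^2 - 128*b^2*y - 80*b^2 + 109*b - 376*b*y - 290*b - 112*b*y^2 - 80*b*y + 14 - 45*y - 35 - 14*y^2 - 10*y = -16*b^3 - 106*b^2 - 181*b + y^2*(-112*b - 14) + y*(-128*b^2 - 456*b - 55) - 21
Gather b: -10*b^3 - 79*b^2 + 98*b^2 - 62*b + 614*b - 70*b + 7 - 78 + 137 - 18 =-10*b^3 + 19*b^2 + 482*b + 48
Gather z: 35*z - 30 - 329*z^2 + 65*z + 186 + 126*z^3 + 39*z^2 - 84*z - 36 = 126*z^3 - 290*z^2 + 16*z + 120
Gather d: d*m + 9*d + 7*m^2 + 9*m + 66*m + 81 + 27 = d*(m + 9) + 7*m^2 + 75*m + 108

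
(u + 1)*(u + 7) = u^2 + 8*u + 7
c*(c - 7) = c^2 - 7*c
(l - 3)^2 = l^2 - 6*l + 9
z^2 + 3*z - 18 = (z - 3)*(z + 6)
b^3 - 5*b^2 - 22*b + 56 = (b - 7)*(b - 2)*(b + 4)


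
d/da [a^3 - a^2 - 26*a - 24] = 3*a^2 - 2*a - 26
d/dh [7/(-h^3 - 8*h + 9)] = 7*(3*h^2 + 8)/(h^3 + 8*h - 9)^2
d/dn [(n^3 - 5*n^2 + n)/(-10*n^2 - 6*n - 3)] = (-10*n^4 - 12*n^3 + 31*n^2 + 30*n - 3)/(100*n^4 + 120*n^3 + 96*n^2 + 36*n + 9)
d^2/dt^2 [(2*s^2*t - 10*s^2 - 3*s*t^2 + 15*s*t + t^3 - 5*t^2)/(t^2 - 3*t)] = 4*(s^2*t^3 - 15*s^2*t^2 + 45*s^2*t - 45*s^2 + 3*s*t^3 - 3*t^3)/(t^3*(t^3 - 9*t^2 + 27*t - 27))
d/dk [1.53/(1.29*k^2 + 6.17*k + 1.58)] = (-3.9474*k - 9.4401)/(1.29*k^2 + 6.17*k + 1.58)^2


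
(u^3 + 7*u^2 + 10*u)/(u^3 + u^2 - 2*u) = (u + 5)/(u - 1)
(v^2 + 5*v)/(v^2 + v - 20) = v/(v - 4)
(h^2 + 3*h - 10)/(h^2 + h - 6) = (h + 5)/(h + 3)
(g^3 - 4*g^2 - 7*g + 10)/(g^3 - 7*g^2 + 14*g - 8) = (g^2 - 3*g - 10)/(g^2 - 6*g + 8)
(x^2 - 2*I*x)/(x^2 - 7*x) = (x - 2*I)/(x - 7)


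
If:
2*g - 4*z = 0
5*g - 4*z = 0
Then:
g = 0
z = 0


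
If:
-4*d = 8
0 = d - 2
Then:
No Solution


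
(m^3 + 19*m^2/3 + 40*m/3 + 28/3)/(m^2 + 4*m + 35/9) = 3*(m^2 + 4*m + 4)/(3*m + 5)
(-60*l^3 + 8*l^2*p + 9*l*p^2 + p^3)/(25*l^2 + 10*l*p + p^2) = (-12*l^2 + 4*l*p + p^2)/(5*l + p)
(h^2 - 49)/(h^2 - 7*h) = (h + 7)/h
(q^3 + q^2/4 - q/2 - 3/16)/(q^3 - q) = (q^3 + q^2/4 - q/2 - 3/16)/(q*(q^2 - 1))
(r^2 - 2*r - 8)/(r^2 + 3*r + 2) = (r - 4)/(r + 1)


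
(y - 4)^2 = y^2 - 8*y + 16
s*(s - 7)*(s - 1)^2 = s^4 - 9*s^3 + 15*s^2 - 7*s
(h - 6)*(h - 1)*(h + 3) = h^3 - 4*h^2 - 15*h + 18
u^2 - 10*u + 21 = (u - 7)*(u - 3)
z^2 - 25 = (z - 5)*(z + 5)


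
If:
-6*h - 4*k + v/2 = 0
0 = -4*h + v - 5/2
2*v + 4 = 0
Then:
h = -9/8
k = 23/16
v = -2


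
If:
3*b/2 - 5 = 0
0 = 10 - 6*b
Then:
No Solution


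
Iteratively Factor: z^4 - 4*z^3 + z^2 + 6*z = (z - 2)*(z^3 - 2*z^2 - 3*z) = (z - 2)*(z + 1)*(z^2 - 3*z) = (z - 3)*(z - 2)*(z + 1)*(z)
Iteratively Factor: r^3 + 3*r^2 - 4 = (r - 1)*(r^2 + 4*r + 4) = (r - 1)*(r + 2)*(r + 2)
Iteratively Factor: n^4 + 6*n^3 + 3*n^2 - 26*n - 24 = (n + 4)*(n^3 + 2*n^2 - 5*n - 6) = (n + 3)*(n + 4)*(n^2 - n - 2) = (n + 1)*(n + 3)*(n + 4)*(n - 2)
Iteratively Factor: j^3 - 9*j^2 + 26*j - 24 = (j - 2)*(j^2 - 7*j + 12) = (j - 3)*(j - 2)*(j - 4)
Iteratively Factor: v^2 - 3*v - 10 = (v - 5)*(v + 2)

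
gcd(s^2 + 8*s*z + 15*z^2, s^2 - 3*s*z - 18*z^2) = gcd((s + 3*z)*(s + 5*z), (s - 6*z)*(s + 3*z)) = s + 3*z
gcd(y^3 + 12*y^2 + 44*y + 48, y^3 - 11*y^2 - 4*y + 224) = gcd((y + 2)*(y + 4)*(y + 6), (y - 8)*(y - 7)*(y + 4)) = y + 4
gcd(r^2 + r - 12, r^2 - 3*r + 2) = 1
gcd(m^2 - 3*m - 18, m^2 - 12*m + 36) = m - 6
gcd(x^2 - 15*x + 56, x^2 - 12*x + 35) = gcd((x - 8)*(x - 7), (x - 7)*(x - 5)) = x - 7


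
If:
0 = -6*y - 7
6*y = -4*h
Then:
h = 7/4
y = -7/6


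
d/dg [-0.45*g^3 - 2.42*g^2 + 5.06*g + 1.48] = -1.35*g^2 - 4.84*g + 5.06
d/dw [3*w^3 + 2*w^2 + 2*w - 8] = 9*w^2 + 4*w + 2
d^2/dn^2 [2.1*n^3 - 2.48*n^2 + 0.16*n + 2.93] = 12.6*n - 4.96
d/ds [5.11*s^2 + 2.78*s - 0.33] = 10.22*s + 2.78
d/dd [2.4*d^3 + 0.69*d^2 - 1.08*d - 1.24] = 7.2*d^2 + 1.38*d - 1.08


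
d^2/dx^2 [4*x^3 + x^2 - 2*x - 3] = 24*x + 2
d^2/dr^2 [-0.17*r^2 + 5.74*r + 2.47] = -0.340000000000000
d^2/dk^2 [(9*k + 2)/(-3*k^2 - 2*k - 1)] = 2*(-4*(3*k + 1)^2*(9*k + 2) + 3*(27*k + 8)*(3*k^2 + 2*k + 1))/(3*k^2 + 2*k + 1)^3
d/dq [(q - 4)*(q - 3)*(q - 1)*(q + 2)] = 4*q^3 - 18*q^2 + 6*q + 26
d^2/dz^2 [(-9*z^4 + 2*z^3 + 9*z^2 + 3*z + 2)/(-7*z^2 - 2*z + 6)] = 2*(441*z^6 + 378*z^5 - 1026*z^4 - 977*z^3 + 588*z^2 - 678*z - 452)/(343*z^6 + 294*z^5 - 798*z^4 - 496*z^3 + 684*z^2 + 216*z - 216)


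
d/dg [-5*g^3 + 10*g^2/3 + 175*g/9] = -15*g^2 + 20*g/3 + 175/9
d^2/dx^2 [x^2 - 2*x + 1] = 2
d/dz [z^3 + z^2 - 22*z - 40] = 3*z^2 + 2*z - 22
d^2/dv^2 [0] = 0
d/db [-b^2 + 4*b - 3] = 4 - 2*b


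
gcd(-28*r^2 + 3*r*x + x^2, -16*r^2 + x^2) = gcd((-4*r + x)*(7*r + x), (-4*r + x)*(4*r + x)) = -4*r + x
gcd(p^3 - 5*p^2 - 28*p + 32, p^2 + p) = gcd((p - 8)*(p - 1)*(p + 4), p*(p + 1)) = 1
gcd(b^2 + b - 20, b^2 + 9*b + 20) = b + 5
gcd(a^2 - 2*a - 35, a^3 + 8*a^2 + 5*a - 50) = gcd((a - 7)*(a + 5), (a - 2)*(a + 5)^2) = a + 5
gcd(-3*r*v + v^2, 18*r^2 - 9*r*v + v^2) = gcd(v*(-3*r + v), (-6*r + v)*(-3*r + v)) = 3*r - v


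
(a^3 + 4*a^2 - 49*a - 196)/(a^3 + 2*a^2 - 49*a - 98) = (a + 4)/(a + 2)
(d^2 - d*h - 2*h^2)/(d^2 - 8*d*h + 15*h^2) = (d^2 - d*h - 2*h^2)/(d^2 - 8*d*h + 15*h^2)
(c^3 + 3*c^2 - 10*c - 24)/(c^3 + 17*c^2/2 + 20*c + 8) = 2*(c^2 - c - 6)/(2*c^2 + 9*c + 4)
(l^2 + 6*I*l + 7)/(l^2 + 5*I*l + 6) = (l + 7*I)/(l + 6*I)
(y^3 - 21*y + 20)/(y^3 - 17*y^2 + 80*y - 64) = (y^2 + y - 20)/(y^2 - 16*y + 64)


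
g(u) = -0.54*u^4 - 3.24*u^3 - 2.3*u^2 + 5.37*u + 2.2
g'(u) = -2.16*u^3 - 9.72*u^2 - 4.6*u + 5.37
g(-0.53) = -0.85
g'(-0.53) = 5.40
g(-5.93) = -102.64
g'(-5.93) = 141.27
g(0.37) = 3.70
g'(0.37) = 2.23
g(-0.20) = 1.06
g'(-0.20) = 5.92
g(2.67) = -88.97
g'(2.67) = -117.32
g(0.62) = 3.79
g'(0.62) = -1.73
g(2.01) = -31.42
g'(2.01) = -60.69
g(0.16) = 2.99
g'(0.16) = 4.38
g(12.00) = -17060.72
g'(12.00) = -5181.99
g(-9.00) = -1413.41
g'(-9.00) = 834.09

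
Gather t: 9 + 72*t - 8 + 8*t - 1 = 80*t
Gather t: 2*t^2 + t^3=t^3 + 2*t^2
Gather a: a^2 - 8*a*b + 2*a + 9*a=a^2 + a*(11 - 8*b)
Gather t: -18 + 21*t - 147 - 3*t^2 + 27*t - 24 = -3*t^2 + 48*t - 189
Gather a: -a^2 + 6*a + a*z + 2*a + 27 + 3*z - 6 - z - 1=-a^2 + a*(z + 8) + 2*z + 20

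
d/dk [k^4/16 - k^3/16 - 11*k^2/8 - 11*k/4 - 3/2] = k^3/4 - 3*k^2/16 - 11*k/4 - 11/4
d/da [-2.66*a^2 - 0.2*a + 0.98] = -5.32*a - 0.2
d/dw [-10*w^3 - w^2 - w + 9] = -30*w^2 - 2*w - 1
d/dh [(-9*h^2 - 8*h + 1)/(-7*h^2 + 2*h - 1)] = 2*(-37*h^2 + 16*h + 3)/(49*h^4 - 28*h^3 + 18*h^2 - 4*h + 1)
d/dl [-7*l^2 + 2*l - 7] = 2 - 14*l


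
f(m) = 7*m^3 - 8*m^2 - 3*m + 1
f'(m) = 21*m^2 - 16*m - 3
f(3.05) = 116.04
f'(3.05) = 143.55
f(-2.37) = -130.01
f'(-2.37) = 152.87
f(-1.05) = -12.77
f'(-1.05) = 36.95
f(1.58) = 3.90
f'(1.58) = 24.14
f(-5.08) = -1107.89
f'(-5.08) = 620.21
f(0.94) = -3.07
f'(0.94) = 0.52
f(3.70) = 234.95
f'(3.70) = 225.29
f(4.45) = 446.08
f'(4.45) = 341.65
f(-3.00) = -251.00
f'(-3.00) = 234.00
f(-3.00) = -251.00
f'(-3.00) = 234.00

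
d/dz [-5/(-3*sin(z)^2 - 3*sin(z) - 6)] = -5*(2*sin(z) + 1)*cos(z)/(3*(sin(z)^2 + sin(z) + 2)^2)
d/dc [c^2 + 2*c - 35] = 2*c + 2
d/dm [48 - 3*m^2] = -6*m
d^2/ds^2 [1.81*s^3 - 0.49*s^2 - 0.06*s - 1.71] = 10.86*s - 0.98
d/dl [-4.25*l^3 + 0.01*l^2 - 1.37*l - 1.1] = -12.75*l^2 + 0.02*l - 1.37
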